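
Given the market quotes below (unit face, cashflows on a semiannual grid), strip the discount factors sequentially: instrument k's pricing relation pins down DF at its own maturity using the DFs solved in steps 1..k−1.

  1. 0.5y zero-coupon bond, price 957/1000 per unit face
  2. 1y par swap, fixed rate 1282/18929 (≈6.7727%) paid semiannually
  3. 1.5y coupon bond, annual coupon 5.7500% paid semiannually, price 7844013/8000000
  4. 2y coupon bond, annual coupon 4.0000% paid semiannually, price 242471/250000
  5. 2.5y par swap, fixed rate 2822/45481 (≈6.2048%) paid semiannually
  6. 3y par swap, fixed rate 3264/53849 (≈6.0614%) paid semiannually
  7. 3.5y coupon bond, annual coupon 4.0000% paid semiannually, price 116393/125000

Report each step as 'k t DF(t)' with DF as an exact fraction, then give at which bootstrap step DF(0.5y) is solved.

step 1 [0.5y] zero: DF = P = 957/1000 ≈ 0.957000
step 2 [1y] swap r/2=641/18929: DF=(1 − 641/18929·(0.957000))/(1+641/18929) = 9359/10000 ≈ 0.935900
step 3 [1.5y] bond c/2=23/800: DF=(7844013/8000000 − 23/800·(0.957000+0.935900))/(1+23/800) = 4501/5000 ≈ 0.900200
step 4 [2y] bond c/2=1/50: DF=(242471/250000 − 1/50·(0.957000+0.935900+0.900200))/(1+1/50) = 8961/10000 ≈ 0.896100
step 5 [2.5y] swap r/2=1411/45481: DF=(1 − 1411/45481·(0.957000+0.935900+0.900200+0.896100))/(1+1411/45481) = 8589/10000 ≈ 0.858900
step 6 [3y] swap r/2=1632/53849: DF=(1 − 1632/53849·(0.957000+0.935900+0.900200+0.896100+0.858900))/(1+1632/53849) = 523/625 ≈ 0.836800
step 7 [3.5y] bond c/2=1/50: DF=(116393/125000 − 1/50·(0.957000+0.935900+0.900200+0.896100+0.858900+0.836800))/(1+1/50) = 8073/10000 ≈ 0.807300

1 1/2 957/1000
2 1 9359/10000
3 3/2 4501/5000
4 2 8961/10000
5 5/2 8589/10000
6 3 523/625
7 7/2 8073/10000
DF(0.5y) is solved at step 1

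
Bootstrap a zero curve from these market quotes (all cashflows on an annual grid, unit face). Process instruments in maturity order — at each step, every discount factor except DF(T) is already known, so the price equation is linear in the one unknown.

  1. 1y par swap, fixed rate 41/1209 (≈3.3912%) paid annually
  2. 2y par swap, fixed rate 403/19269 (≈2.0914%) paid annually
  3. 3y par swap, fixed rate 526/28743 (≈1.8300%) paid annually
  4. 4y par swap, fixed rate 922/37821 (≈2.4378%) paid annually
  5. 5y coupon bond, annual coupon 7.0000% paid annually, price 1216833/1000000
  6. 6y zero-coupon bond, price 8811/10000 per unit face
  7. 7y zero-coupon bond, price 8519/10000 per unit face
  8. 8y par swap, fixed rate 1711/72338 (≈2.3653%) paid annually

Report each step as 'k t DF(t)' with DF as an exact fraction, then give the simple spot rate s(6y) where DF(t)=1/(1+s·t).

1 1 1209/1250
2 2 9597/10000
3 3 4737/5000
4 4 4539/5000
5 5 4449/5000
6 6 8811/10000
7 7 8519/10000
8 8 8289/10000
s(6y) = (1/(8811/10000) − 1)/(6) = 1189/52866 ≈ 2.2491%

step 1 [1y] swap r/1=41/1209: DF=(1 − 41/1209·(0))/(1+41/1209) = 1209/1250 ≈ 0.967200
step 2 [2y] swap r/1=403/19269: DF=(1 − 403/19269·(0.967200))/(1+403/19269) = 9597/10000 ≈ 0.959700
step 3 [3y] swap r/1=526/28743: DF=(1 − 526/28743·(0.967200+0.959700))/(1+526/28743) = 4737/5000 ≈ 0.947400
step 4 [4y] swap r/1=922/37821: DF=(1 − 922/37821·(0.967200+0.959700+0.947400))/(1+922/37821) = 4539/5000 ≈ 0.907800
step 5 [5y] bond c/1=7/100: DF=(1216833/1000000 − 7/100·(0.967200+0.959700+0.947400+0.907800))/(1+7/100) = 4449/5000 ≈ 0.889800
step 6 [6y] zero: DF = P = 8811/10000 ≈ 0.881100
step 7 [7y] zero: DF = P = 8519/10000 ≈ 0.851900
step 8 [8y] swap r/1=1711/72338: DF=(1 − 1711/72338·(0.967200+0.959700+0.947400+0.907800+0.889800+0.881100+0.851900))/(1+1711/72338) = 8289/10000 ≈ 0.828900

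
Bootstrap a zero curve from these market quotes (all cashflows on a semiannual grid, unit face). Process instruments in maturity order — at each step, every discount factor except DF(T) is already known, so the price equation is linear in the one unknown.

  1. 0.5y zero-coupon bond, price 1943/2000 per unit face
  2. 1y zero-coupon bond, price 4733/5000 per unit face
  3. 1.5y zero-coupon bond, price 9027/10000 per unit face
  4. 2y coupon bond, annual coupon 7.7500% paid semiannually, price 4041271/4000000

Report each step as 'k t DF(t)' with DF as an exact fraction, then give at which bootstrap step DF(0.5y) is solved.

step 1 [0.5y] zero: DF = P = 1943/2000 ≈ 0.971500
step 2 [1y] zero: DF = P = 4733/5000 ≈ 0.946600
step 3 [1.5y] zero: DF = P = 9027/10000 ≈ 0.902700
step 4 [2y] bond c/2=31/800: DF=(4041271/4000000 − 31/800·(0.971500+0.946600+0.902700))/(1+31/800) = 4337/5000 ≈ 0.867400

1 1/2 1943/2000
2 1 4733/5000
3 3/2 9027/10000
4 2 4337/5000
DF(0.5y) is solved at step 1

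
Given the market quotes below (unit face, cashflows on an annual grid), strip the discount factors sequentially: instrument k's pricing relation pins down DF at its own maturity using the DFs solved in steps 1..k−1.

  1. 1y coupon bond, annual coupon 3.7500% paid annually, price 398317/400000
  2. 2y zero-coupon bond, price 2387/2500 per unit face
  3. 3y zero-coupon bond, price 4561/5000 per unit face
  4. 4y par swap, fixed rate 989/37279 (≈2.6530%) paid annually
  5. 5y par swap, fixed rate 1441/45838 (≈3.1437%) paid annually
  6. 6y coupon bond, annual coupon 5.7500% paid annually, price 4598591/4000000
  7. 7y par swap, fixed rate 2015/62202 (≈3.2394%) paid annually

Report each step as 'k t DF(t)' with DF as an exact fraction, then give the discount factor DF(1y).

step 1 [1y] bond c/1=3/80: DF=(398317/400000 − 3/80·(0))/(1+3/80) = 4799/5000 ≈ 0.959800
step 2 [2y] zero: DF = P = 2387/2500 ≈ 0.954800
step 3 [3y] zero: DF = P = 4561/5000 ≈ 0.912200
step 4 [4y] swap r/1=989/37279: DF=(1 − 989/37279·(0.959800+0.954800+0.912200))/(1+989/37279) = 9011/10000 ≈ 0.901100
step 5 [5y] swap r/1=1441/45838: DF=(1 − 1441/45838·(0.959800+0.954800+0.912200+0.901100))/(1+1441/45838) = 8559/10000 ≈ 0.855900
step 6 [6y] bond c/1=23/400: DF=(4598591/4000000 − 23/400·(0.959800+0.954800+0.912200+0.901100+0.855900))/(1+23/400) = 8379/10000 ≈ 0.837900
step 7 [7y] swap r/1=2015/62202: DF=(1 − 2015/62202·(0.959800+0.954800+0.912200+0.901100+0.855900+0.837900))/(1+2015/62202) = 1597/2000 ≈ 0.798500

1 1 4799/5000
2 2 2387/2500
3 3 4561/5000
4 4 9011/10000
5 5 8559/10000
6 6 8379/10000
7 7 1597/2000
DF(1y) = 4799/5000 ≈ 0.959800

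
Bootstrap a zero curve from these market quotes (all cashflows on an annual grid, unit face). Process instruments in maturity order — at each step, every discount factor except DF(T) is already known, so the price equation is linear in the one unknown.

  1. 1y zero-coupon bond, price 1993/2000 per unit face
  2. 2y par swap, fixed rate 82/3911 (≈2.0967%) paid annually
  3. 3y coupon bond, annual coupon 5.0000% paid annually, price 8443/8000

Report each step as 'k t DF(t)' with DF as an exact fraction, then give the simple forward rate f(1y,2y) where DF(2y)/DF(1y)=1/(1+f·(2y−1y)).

step 1 [1y] zero: DF = P = 1993/2000 ≈ 0.996500
step 2 [2y] swap r/1=82/3911: DF=(1 − 82/3911·(0.996500))/(1+82/3911) = 959/1000 ≈ 0.959000
step 3 [3y] bond c/1=1/20: DF=(8443/8000 − 1/20·(0.996500+0.959000))/(1+1/20) = 114/125 ≈ 0.912000

1 1 1993/2000
2 2 959/1000
3 3 114/125
f(1y,2y) = ((1993/2000)/(959/1000) − 1)/(1) = 75/1918 ≈ 3.9103%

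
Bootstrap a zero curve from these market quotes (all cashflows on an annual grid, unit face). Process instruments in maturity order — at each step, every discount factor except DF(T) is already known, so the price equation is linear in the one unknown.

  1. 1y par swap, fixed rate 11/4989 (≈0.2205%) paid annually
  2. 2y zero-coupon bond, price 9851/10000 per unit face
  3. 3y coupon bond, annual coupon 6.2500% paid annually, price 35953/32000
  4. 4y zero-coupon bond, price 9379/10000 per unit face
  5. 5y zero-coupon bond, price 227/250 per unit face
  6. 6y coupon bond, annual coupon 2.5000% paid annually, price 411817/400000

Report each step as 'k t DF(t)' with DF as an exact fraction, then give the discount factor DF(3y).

1 1 4989/5000
2 2 9851/10000
3 3 588/625
4 4 9379/10000
5 5 227/250
6 6 8881/10000
DF(3y) = 588/625 ≈ 0.940800

step 1 [1y] swap r/1=11/4989: DF=(1 − 11/4989·(0))/(1+11/4989) = 4989/5000 ≈ 0.997800
step 2 [2y] zero: DF = P = 9851/10000 ≈ 0.985100
step 3 [3y] bond c/1=1/16: DF=(35953/32000 − 1/16·(0.997800+0.985100))/(1+1/16) = 588/625 ≈ 0.940800
step 4 [4y] zero: DF = P = 9379/10000 ≈ 0.937900
step 5 [5y] zero: DF = P = 227/250 ≈ 0.908000
step 6 [6y] bond c/1=1/40: DF=(411817/400000 − 1/40·(0.997800+0.985100+0.940800+0.937900+0.908000))/(1+1/40) = 8881/10000 ≈ 0.888100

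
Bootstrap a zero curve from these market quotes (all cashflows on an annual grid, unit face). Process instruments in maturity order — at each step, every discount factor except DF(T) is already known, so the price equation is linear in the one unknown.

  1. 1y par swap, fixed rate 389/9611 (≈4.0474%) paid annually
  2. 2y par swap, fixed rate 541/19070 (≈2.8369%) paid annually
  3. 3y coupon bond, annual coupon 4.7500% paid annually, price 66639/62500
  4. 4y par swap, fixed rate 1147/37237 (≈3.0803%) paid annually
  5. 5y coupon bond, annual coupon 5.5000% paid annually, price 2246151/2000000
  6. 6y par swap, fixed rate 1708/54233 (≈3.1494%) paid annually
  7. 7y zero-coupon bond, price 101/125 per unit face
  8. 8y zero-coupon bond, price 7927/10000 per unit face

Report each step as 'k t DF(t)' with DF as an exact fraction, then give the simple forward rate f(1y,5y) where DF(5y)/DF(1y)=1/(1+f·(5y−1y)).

step 1 [1y] swap r/1=389/9611: DF=(1 − 389/9611·(0))/(1+389/9611) = 9611/10000 ≈ 0.961100
step 2 [2y] swap r/1=541/19070: DF=(1 − 541/19070·(0.961100))/(1+541/19070) = 9459/10000 ≈ 0.945900
step 3 [3y] bond c/1=19/400: DF=(66639/62500 − 19/400·(0.961100+0.945900))/(1+19/400) = 4657/5000 ≈ 0.931400
step 4 [4y] swap r/1=1147/37237: DF=(1 − 1147/37237·(0.961100+0.945900+0.931400))/(1+1147/37237) = 8853/10000 ≈ 0.885300
step 5 [5y] bond c/1=11/200: DF=(2246151/2000000 − 11/200·(0.961100+0.945900+0.931400+0.885300))/(1+11/200) = 544/625 ≈ 0.870400
step 6 [6y] swap r/1=1708/54233: DF=(1 − 1708/54233·(0.961100+0.945900+0.931400+0.885300+0.870400))/(1+1708/54233) = 2073/2500 ≈ 0.829200
step 7 [7y] zero: DF = P = 101/125 ≈ 0.808000
step 8 [8y] zero: DF = P = 7927/10000 ≈ 0.792700

1 1 9611/10000
2 2 9459/10000
3 3 4657/5000
4 4 8853/10000
5 5 544/625
6 6 2073/2500
7 7 101/125
8 8 7927/10000
f(1y,5y) = ((9611/10000)/(544/625) − 1)/(4) = 907/34816 ≈ 2.6051%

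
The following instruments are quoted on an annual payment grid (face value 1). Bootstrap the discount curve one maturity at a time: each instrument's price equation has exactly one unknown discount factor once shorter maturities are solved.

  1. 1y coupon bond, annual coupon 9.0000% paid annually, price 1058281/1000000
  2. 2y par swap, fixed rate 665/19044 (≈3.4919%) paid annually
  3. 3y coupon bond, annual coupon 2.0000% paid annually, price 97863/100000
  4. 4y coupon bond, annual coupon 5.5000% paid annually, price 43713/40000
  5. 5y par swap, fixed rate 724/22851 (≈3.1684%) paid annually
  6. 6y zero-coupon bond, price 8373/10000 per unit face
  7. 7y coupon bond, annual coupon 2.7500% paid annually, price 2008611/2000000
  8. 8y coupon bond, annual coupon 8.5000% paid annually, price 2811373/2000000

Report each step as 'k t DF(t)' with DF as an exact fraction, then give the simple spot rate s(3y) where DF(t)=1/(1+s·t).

1 1 9709/10000
2 2 1867/2000
3 3 9221/10000
4 4 1777/2000
5 5 1069/1250
6 6 8373/10000
7 7 8327/10000
8 8 8067/10000
s(3y) = (1/(9221/10000) − 1)/(3) = 779/27663 ≈ 2.8160%

step 1 [1y] bond c/1=9/100: DF=(1058281/1000000 − 9/100·(0))/(1+9/100) = 9709/10000 ≈ 0.970900
step 2 [2y] swap r/1=665/19044: DF=(1 − 665/19044·(0.970900))/(1+665/19044) = 1867/2000 ≈ 0.933500
step 3 [3y] bond c/1=1/50: DF=(97863/100000 − 1/50·(0.970900+0.933500))/(1+1/50) = 9221/10000 ≈ 0.922100
step 4 [4y] bond c/1=11/200: DF=(43713/40000 − 11/200·(0.970900+0.933500+0.922100))/(1+11/200) = 1777/2000 ≈ 0.888500
step 5 [5y] swap r/1=724/22851: DF=(1 − 724/22851·(0.970900+0.933500+0.922100+0.888500))/(1+724/22851) = 1069/1250 ≈ 0.855200
step 6 [6y] zero: DF = P = 8373/10000 ≈ 0.837300
step 7 [7y] bond c/1=11/400: DF=(2008611/2000000 − 11/400·(0.970900+0.933500+0.922100+0.888500+0.855200+0.837300))/(1+11/400) = 8327/10000 ≈ 0.832700
step 8 [8y] bond c/1=17/200: DF=(2811373/2000000 − 17/200·(0.970900+0.933500+0.922100+0.888500+0.855200+0.837300+0.832700))/(1+17/200) = 8067/10000 ≈ 0.806700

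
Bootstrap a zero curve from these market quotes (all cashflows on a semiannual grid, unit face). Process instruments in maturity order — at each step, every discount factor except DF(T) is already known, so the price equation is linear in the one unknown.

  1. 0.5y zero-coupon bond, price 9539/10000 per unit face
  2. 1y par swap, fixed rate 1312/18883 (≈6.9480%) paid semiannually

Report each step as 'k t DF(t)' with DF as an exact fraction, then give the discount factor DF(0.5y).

step 1 [0.5y] zero: DF = P = 9539/10000 ≈ 0.953900
step 2 [1y] swap r/2=656/18883: DF=(1 − 656/18883·(0.953900))/(1+656/18883) = 584/625 ≈ 0.934400

1 1/2 9539/10000
2 1 584/625
DF(0.5y) = 9539/10000 ≈ 0.953900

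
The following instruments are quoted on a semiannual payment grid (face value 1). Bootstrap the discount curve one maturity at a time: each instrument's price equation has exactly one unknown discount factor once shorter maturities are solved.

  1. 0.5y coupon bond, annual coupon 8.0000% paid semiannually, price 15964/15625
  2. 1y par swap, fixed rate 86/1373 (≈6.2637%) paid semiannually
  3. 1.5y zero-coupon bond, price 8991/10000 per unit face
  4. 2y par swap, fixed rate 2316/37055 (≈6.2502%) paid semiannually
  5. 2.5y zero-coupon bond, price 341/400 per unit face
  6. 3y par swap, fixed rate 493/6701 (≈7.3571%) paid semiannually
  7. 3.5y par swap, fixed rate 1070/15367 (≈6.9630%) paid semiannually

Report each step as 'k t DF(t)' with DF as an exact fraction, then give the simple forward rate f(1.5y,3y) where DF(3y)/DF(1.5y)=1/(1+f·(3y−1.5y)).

1 1/2 614/625
2 1 4699/5000
3 3/2 8991/10000
4 2 4421/5000
5 5/2 341/400
6 3 2007/2500
7 7/2 393/500
f(1.5y,3y) = ((8991/10000)/(2007/2500) − 1)/(3/2) = 107/1338 ≈ 7.9970%

step 1 [0.5y] bond c/2=1/25: DF=(15964/15625 − 1/25·(0))/(1+1/25) = 614/625 ≈ 0.982400
step 2 [1y] swap r/2=43/1373: DF=(1 − 43/1373·(0.982400))/(1+43/1373) = 4699/5000 ≈ 0.939800
step 3 [1.5y] zero: DF = P = 8991/10000 ≈ 0.899100
step 4 [2y] swap r/2=1158/37055: DF=(1 − 1158/37055·(0.982400+0.939800+0.899100))/(1+1158/37055) = 4421/5000 ≈ 0.884200
step 5 [2.5y] zero: DF = P = 341/400 ≈ 0.852500
step 6 [3y] swap r/2=493/13402: DF=(1 − 493/13402·(0.982400+0.939800+0.899100+0.884200+0.852500))/(1+493/13402) = 2007/2500 ≈ 0.802800
step 7 [3.5y] swap r/2=535/15367: DF=(1 − 535/15367·(0.982400+0.939800+0.899100+0.884200+0.852500+0.802800))/(1+535/15367) = 393/500 ≈ 0.786000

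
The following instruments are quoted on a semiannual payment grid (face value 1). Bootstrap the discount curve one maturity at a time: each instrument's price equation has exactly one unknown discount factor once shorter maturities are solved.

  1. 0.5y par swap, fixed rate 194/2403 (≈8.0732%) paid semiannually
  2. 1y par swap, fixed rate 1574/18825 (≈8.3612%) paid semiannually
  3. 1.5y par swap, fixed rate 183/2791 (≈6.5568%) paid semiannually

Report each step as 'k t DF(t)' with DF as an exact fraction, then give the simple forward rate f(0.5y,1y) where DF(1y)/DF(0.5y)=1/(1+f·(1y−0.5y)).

1 1/2 2403/2500
2 1 9213/10000
3 3/2 1817/2000
f(0.5y,1y) = ((2403/2500)/(9213/10000) − 1)/(1/2) = 266/3071 ≈ 8.6617%

step 1 [0.5y] swap r/2=97/2403: DF=(1 − 97/2403·(0))/(1+97/2403) = 2403/2500 ≈ 0.961200
step 2 [1y] swap r/2=787/18825: DF=(1 − 787/18825·(0.961200))/(1+787/18825) = 9213/10000 ≈ 0.921300
step 3 [1.5y] swap r/2=183/5582: DF=(1 − 183/5582·(0.961200+0.921300))/(1+183/5582) = 1817/2000 ≈ 0.908500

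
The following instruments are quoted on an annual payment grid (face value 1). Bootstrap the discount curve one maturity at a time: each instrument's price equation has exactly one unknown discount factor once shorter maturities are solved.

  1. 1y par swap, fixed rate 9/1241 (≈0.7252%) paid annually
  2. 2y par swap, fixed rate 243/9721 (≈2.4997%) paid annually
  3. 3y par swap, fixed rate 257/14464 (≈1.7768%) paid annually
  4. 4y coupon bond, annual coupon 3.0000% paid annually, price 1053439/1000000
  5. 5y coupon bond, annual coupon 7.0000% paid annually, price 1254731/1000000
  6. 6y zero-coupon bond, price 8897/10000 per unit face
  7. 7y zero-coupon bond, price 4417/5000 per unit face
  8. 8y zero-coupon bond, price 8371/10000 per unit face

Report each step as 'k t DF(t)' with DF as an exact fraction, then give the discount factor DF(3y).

1 1 1241/1250
2 2 4757/5000
3 3 4743/5000
4 4 1877/2000
5 5 461/500
6 6 8897/10000
7 7 4417/5000
8 8 8371/10000
DF(3y) = 4743/5000 ≈ 0.948600

step 1 [1y] swap r/1=9/1241: DF=(1 − 9/1241·(0))/(1+9/1241) = 1241/1250 ≈ 0.992800
step 2 [2y] swap r/1=243/9721: DF=(1 − 243/9721·(0.992800))/(1+243/9721) = 4757/5000 ≈ 0.951400
step 3 [3y] swap r/1=257/14464: DF=(1 − 257/14464·(0.992800+0.951400))/(1+257/14464) = 4743/5000 ≈ 0.948600
step 4 [4y] bond c/1=3/100: DF=(1053439/1000000 − 3/100·(0.992800+0.951400+0.948600))/(1+3/100) = 1877/2000 ≈ 0.938500
step 5 [5y] bond c/1=7/100: DF=(1254731/1000000 − 7/100·(0.992800+0.951400+0.948600+0.938500))/(1+7/100) = 461/500 ≈ 0.922000
step 6 [6y] zero: DF = P = 8897/10000 ≈ 0.889700
step 7 [7y] zero: DF = P = 4417/5000 ≈ 0.883400
step 8 [8y] zero: DF = P = 8371/10000 ≈ 0.837100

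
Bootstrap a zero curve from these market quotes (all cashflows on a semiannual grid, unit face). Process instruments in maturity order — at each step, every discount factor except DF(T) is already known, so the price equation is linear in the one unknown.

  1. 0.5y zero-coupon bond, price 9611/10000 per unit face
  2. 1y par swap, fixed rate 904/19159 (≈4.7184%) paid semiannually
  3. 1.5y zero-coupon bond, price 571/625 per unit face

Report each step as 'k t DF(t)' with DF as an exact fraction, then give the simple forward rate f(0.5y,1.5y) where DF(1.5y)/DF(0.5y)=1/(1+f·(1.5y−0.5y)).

1 1/2 9611/10000
2 1 2387/2500
3 3/2 571/625
f(0.5y,1.5y) = ((9611/10000)/(571/625) − 1)/(1) = 475/9136 ≈ 5.1992%

step 1 [0.5y] zero: DF = P = 9611/10000 ≈ 0.961100
step 2 [1y] swap r/2=452/19159: DF=(1 − 452/19159·(0.961100))/(1+452/19159) = 2387/2500 ≈ 0.954800
step 3 [1.5y] zero: DF = P = 571/625 ≈ 0.913600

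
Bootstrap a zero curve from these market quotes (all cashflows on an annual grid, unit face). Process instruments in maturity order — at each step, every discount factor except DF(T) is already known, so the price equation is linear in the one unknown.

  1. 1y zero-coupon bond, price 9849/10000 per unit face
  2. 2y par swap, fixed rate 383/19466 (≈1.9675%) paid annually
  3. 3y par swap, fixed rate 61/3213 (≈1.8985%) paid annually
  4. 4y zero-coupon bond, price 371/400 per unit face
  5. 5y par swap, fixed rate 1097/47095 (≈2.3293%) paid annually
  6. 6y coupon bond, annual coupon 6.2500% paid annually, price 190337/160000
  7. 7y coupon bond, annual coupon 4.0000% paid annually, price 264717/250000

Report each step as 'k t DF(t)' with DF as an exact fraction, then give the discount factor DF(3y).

1 1 9849/10000
2 2 9617/10000
3 3 9451/10000
4 4 371/400
5 5 8903/10000
6 6 4213/5000
7 7 4023/5000
DF(3y) = 9451/10000 ≈ 0.945100

step 1 [1y] zero: DF = P = 9849/10000 ≈ 0.984900
step 2 [2y] swap r/1=383/19466: DF=(1 − 383/19466·(0.984900))/(1+383/19466) = 9617/10000 ≈ 0.961700
step 3 [3y] swap r/1=61/3213: DF=(1 − 61/3213·(0.984900+0.961700))/(1+61/3213) = 9451/10000 ≈ 0.945100
step 4 [4y] zero: DF = P = 371/400 ≈ 0.927500
step 5 [5y] swap r/1=1097/47095: DF=(1 − 1097/47095·(0.984900+0.961700+0.945100+0.927500))/(1+1097/47095) = 8903/10000 ≈ 0.890300
step 6 [6y] bond c/1=1/16: DF=(190337/160000 − 1/16·(0.984900+0.961700+0.945100+0.927500+0.890300))/(1+1/16) = 4213/5000 ≈ 0.842600
step 7 [7y] bond c/1=1/25: DF=(264717/250000 − 1/25·(0.984900+0.961700+0.945100+0.927500+0.890300+0.842600))/(1+1/25) = 4023/5000 ≈ 0.804600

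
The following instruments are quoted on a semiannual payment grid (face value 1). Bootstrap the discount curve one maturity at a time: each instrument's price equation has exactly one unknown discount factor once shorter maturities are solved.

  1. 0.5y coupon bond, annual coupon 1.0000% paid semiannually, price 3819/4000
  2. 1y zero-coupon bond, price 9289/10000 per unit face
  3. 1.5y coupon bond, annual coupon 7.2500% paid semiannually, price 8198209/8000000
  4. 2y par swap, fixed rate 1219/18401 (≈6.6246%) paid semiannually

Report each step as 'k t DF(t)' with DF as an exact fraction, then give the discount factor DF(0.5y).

step 1 [0.5y] bond c/2=1/200: DF=(3819/4000 − 1/200·(0))/(1+1/200) = 19/20 ≈ 0.950000
step 2 [1y] zero: DF = P = 9289/10000 ≈ 0.928900
step 3 [1.5y] bond c/2=29/800: DF=(8198209/8000000 − 29/800·(0.950000+0.928900))/(1+29/800) = 577/625 ≈ 0.923200
step 4 [2y] swap r/2=1219/36802: DF=(1 − 1219/36802·(0.950000+0.928900+0.923200))/(1+1219/36802) = 8781/10000 ≈ 0.878100

1 1/2 19/20
2 1 9289/10000
3 3/2 577/625
4 2 8781/10000
DF(0.5y) = 19/20 ≈ 0.950000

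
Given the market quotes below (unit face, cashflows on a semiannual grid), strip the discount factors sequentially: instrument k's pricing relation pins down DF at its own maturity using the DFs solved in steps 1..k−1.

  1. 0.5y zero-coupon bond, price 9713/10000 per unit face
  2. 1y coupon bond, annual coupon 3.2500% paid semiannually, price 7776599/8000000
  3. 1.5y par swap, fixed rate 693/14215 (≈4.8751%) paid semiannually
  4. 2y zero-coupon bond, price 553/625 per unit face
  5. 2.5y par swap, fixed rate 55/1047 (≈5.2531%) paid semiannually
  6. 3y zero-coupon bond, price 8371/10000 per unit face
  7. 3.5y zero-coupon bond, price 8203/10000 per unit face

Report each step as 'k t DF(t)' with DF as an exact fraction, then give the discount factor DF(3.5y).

step 1 [0.5y] zero: DF = P = 9713/10000 ≈ 0.971300
step 2 [1y] bond c/2=13/800: DF=(7776599/8000000 − 13/800·(0.971300))/(1+13/800) = 941/1000 ≈ 0.941000
step 3 [1.5y] swap r/2=693/28430: DF=(1 − 693/28430·(0.971300+0.941000))/(1+693/28430) = 9307/10000 ≈ 0.930700
step 4 [2y] zero: DF = P = 553/625 ≈ 0.884800
step 5 [2.5y] swap r/2=55/2094: DF=(1 − 55/2094·(0.971300+0.941000+0.930700+0.884800))/(1+55/2094) = 879/1000 ≈ 0.879000
step 6 [3y] zero: DF = P = 8371/10000 ≈ 0.837100
step 7 [3.5y] zero: DF = P = 8203/10000 ≈ 0.820300

1 1/2 9713/10000
2 1 941/1000
3 3/2 9307/10000
4 2 553/625
5 5/2 879/1000
6 3 8371/10000
7 7/2 8203/10000
DF(3.5y) = 8203/10000 ≈ 0.820300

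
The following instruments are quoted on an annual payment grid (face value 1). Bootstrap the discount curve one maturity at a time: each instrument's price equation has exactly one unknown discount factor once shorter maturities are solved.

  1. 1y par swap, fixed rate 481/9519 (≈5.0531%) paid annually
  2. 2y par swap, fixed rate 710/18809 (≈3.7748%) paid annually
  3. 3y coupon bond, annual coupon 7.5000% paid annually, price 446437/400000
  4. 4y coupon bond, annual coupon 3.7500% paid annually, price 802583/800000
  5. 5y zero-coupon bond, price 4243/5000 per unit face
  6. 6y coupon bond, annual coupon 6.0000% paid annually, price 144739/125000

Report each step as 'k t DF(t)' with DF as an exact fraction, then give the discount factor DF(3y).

1 1 9519/10000
2 2 929/1000
3 3 907/1000
4 4 4331/5000
5 5 4243/5000
6 6 67/80
DF(3y) = 907/1000 ≈ 0.907000

step 1 [1y] swap r/1=481/9519: DF=(1 − 481/9519·(0))/(1+481/9519) = 9519/10000 ≈ 0.951900
step 2 [2y] swap r/1=710/18809: DF=(1 − 710/18809·(0.951900))/(1+710/18809) = 929/1000 ≈ 0.929000
step 3 [3y] bond c/1=3/40: DF=(446437/400000 − 3/40·(0.951900+0.929000))/(1+3/40) = 907/1000 ≈ 0.907000
step 4 [4y] bond c/1=3/80: DF=(802583/800000 − 3/80·(0.951900+0.929000+0.907000))/(1+3/80) = 4331/5000 ≈ 0.866200
step 5 [5y] zero: DF = P = 4243/5000 ≈ 0.848600
step 6 [6y] bond c/1=3/50: DF=(144739/125000 − 3/50·(0.951900+0.929000+0.907000+0.866200+0.848600))/(1+3/50) = 67/80 ≈ 0.837500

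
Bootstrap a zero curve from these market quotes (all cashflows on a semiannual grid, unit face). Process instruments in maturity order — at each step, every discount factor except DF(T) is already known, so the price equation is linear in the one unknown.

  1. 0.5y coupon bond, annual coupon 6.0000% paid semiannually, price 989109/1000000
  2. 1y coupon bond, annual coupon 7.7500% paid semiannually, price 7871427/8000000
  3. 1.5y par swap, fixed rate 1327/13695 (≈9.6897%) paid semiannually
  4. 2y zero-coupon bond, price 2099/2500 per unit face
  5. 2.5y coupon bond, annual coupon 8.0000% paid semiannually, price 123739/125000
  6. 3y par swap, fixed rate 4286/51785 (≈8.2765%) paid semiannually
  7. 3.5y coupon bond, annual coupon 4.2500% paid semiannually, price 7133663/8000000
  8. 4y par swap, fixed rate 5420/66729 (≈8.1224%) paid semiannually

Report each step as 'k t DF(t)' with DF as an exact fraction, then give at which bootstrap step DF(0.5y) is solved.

step 1 [0.5y] bond c/2=3/100: DF=(989109/1000000 − 3/100·(0))/(1+3/100) = 9603/10000 ≈ 0.960300
step 2 [1y] bond c/2=31/800: DF=(7871427/8000000 − 31/800·(0.960300))/(1+31/800) = 4557/5000 ≈ 0.911400
step 3 [1.5y] swap r/2=1327/27390: DF=(1 − 1327/27390·(0.960300+0.911400))/(1+1327/27390) = 8673/10000 ≈ 0.867300
step 4 [2y] zero: DF = P = 2099/2500 ≈ 0.839600
step 5 [2.5y] bond c/2=1/25: DF=(123739/125000 − 1/25·(0.960300+0.911400+0.867300+0.839600))/(1+1/25) = 4071/5000 ≈ 0.814200
step 6 [3y] swap r/2=2143/51785: DF=(1 − 2143/51785·(0.960300+0.911400+0.867300+0.839600+0.814200))/(1+2143/51785) = 7857/10000 ≈ 0.785700
step 7 [3.5y] bond c/2=17/800: DF=(7133663/8000000 − 17/800·(0.960300+0.911400+0.867300+0.839600+0.814200+0.785700))/(1+17/800) = 3827/5000 ≈ 0.765400
step 8 [4y] swap r/2=2710/66729: DF=(1 − 2710/66729·(0.960300+0.911400+0.867300+0.839600+0.814200+0.785700+0.765400))/(1+2710/66729) = 729/1000 ≈ 0.729000

1 1/2 9603/10000
2 1 4557/5000
3 3/2 8673/10000
4 2 2099/2500
5 5/2 4071/5000
6 3 7857/10000
7 7/2 3827/5000
8 4 729/1000
DF(0.5y) is solved at step 1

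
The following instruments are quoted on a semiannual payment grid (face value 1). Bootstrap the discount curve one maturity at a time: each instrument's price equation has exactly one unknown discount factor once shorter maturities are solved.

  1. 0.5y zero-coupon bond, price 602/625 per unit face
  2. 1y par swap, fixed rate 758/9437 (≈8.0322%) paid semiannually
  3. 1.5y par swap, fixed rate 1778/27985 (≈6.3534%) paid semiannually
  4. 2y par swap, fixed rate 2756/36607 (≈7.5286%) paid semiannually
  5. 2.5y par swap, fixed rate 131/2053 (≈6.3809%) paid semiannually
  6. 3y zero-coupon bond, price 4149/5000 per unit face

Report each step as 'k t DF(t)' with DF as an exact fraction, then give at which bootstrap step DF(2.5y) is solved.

step 1 [0.5y] zero: DF = P = 602/625 ≈ 0.963200
step 2 [1y] swap r/2=379/9437: DF=(1 − 379/9437·(0.963200))/(1+379/9437) = 4621/5000 ≈ 0.924200
step 3 [1.5y] swap r/2=889/27985: DF=(1 − 889/27985·(0.963200+0.924200))/(1+889/27985) = 9111/10000 ≈ 0.911100
step 4 [2y] swap r/2=1378/36607: DF=(1 − 1378/36607·(0.963200+0.924200+0.911100))/(1+1378/36607) = 4311/5000 ≈ 0.862200
step 5 [2.5y] swap r/2=131/4106: DF=(1 − 131/4106·(0.963200+0.924200+0.911100+0.862200))/(1+131/4106) = 8559/10000 ≈ 0.855900
step 6 [3y] zero: DF = P = 4149/5000 ≈ 0.829800

1 1/2 602/625
2 1 4621/5000
3 3/2 9111/10000
4 2 4311/5000
5 5/2 8559/10000
6 3 4149/5000
DF(2.5y) is solved at step 5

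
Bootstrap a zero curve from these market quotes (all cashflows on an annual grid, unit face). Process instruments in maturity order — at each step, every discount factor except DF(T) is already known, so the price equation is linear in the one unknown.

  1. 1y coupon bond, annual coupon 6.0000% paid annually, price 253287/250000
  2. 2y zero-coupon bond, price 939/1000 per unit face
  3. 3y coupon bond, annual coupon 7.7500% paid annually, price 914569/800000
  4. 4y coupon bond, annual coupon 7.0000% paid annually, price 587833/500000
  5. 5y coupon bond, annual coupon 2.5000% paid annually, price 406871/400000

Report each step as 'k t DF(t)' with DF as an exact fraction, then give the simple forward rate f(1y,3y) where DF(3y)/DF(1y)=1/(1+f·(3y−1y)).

step 1 [1y] bond c/1=3/50: DF=(253287/250000 − 3/50·(0))/(1+3/50) = 4779/5000 ≈ 0.955800
step 2 [2y] zero: DF = P = 939/1000 ≈ 0.939000
step 3 [3y] bond c/1=31/400: DF=(914569/800000 − 31/400·(0.955800+0.939000))/(1+31/400) = 9247/10000 ≈ 0.924700
step 4 [4y] bond c/1=7/100: DF=(587833/500000 − 7/100·(0.955800+0.939000+0.924700))/(1+7/100) = 9143/10000 ≈ 0.914300
step 5 [5y] bond c/1=1/40: DF=(406871/400000 − 1/40·(0.955800+0.939000+0.924700+0.914300))/(1+1/40) = 9013/10000 ≈ 0.901300

1 1 4779/5000
2 2 939/1000
3 3 9247/10000
4 4 9143/10000
5 5 9013/10000
f(1y,3y) = ((4779/5000)/(9247/10000) − 1)/(2) = 311/18494 ≈ 1.6816%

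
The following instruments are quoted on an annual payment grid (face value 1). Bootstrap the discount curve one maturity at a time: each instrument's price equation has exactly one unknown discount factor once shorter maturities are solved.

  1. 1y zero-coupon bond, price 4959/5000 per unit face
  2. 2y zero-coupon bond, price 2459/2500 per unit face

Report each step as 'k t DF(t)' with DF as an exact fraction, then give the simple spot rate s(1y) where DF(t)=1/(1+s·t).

1 1 4959/5000
2 2 2459/2500
s(1y) = (1/(4959/5000) − 1)/(1) = 41/4959 ≈ 0.8268%

step 1 [1y] zero: DF = P = 4959/5000 ≈ 0.991800
step 2 [2y] zero: DF = P = 2459/2500 ≈ 0.983600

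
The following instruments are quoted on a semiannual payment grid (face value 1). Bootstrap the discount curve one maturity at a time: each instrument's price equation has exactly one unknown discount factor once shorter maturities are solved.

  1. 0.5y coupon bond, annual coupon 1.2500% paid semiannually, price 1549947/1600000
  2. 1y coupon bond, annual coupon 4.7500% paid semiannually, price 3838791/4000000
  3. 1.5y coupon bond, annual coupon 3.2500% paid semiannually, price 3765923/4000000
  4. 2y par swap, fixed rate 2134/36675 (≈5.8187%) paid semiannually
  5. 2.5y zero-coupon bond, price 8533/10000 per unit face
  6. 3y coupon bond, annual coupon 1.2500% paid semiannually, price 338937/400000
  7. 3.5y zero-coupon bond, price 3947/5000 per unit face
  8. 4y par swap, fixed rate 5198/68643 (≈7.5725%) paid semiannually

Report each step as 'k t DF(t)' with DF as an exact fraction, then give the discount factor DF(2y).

1 1/2 9627/10000
2 1 9151/10000
3 3/2 2241/2500
4 2 8933/10000
5 5/2 8533/10000
6 3 407/500
7 7/2 3947/5000
8 4 7401/10000
DF(2y) = 8933/10000 ≈ 0.893300

step 1 [0.5y] bond c/2=1/160: DF=(1549947/1600000 − 1/160·(0))/(1+1/160) = 9627/10000 ≈ 0.962700
step 2 [1y] bond c/2=19/800: DF=(3838791/4000000 − 19/800·(0.962700))/(1+19/800) = 9151/10000 ≈ 0.915100
step 3 [1.5y] bond c/2=13/800: DF=(3765923/4000000 − 13/800·(0.962700+0.915100))/(1+13/800) = 2241/2500 ≈ 0.896400
step 4 [2y] swap r/2=1067/36675: DF=(1 − 1067/36675·(0.962700+0.915100+0.896400))/(1+1067/36675) = 8933/10000 ≈ 0.893300
step 5 [2.5y] zero: DF = P = 8533/10000 ≈ 0.853300
step 6 [3y] bond c/2=1/160: DF=(338937/400000 − 1/160·(0.962700+0.915100+0.896400+0.893300+0.853300))/(1+1/160) = 407/500 ≈ 0.814000
step 7 [3.5y] zero: DF = P = 3947/5000 ≈ 0.789400
step 8 [4y] swap r/2=2599/68643: DF=(1 − 2599/68643·(0.962700+0.915100+0.896400+0.893300+0.853300+0.814000+0.789400))/(1+2599/68643) = 7401/10000 ≈ 0.740100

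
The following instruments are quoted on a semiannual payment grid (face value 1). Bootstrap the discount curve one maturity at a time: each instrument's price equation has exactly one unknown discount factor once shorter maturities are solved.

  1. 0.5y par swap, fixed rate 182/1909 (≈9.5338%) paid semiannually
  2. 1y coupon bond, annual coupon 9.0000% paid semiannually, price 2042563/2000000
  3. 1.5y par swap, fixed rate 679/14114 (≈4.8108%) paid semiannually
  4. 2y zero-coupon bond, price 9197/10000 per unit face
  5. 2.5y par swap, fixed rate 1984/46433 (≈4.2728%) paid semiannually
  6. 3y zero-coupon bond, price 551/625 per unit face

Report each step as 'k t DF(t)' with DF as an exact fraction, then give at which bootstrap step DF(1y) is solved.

step 1 [0.5y] swap r/2=91/1909: DF=(1 − 91/1909·(0))/(1+91/1909) = 1909/2000 ≈ 0.954500
step 2 [1y] bond c/2=9/200: DF=(2042563/2000000 − 9/200·(0.954500))/(1+9/200) = 4681/5000 ≈ 0.936200
step 3 [1.5y] swap r/2=679/28228: DF=(1 − 679/28228·(0.954500+0.936200))/(1+679/28228) = 9321/10000 ≈ 0.932100
step 4 [2y] zero: DF = P = 9197/10000 ≈ 0.919700
step 5 [2.5y] swap r/2=992/46433: DF=(1 − 992/46433·(0.954500+0.936200+0.932100+0.919700))/(1+992/46433) = 563/625 ≈ 0.900800
step 6 [3y] zero: DF = P = 551/625 ≈ 0.881600

1 1/2 1909/2000
2 1 4681/5000
3 3/2 9321/10000
4 2 9197/10000
5 5/2 563/625
6 3 551/625
DF(1y) is solved at step 2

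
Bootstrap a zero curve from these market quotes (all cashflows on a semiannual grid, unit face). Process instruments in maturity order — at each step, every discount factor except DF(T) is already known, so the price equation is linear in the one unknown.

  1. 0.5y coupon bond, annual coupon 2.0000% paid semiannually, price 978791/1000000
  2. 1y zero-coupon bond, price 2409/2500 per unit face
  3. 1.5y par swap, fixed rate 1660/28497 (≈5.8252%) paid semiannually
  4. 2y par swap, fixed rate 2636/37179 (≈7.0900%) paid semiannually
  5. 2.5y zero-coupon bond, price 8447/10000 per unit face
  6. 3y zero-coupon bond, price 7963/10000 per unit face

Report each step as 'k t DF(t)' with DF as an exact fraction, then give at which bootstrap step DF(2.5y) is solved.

1 1/2 9691/10000
2 1 2409/2500
3 3/2 917/1000
4 2 4341/5000
5 5/2 8447/10000
6 3 7963/10000
DF(2.5y) is solved at step 5

step 1 [0.5y] bond c/2=1/100: DF=(978791/1000000 − 1/100·(0))/(1+1/100) = 9691/10000 ≈ 0.969100
step 2 [1y] zero: DF = P = 2409/2500 ≈ 0.963600
step 3 [1.5y] swap r/2=830/28497: DF=(1 − 830/28497·(0.969100+0.963600))/(1+830/28497) = 917/1000 ≈ 0.917000
step 4 [2y] swap r/2=1318/37179: DF=(1 − 1318/37179·(0.969100+0.963600+0.917000))/(1+1318/37179) = 4341/5000 ≈ 0.868200
step 5 [2.5y] zero: DF = P = 8447/10000 ≈ 0.844700
step 6 [3y] zero: DF = P = 7963/10000 ≈ 0.796300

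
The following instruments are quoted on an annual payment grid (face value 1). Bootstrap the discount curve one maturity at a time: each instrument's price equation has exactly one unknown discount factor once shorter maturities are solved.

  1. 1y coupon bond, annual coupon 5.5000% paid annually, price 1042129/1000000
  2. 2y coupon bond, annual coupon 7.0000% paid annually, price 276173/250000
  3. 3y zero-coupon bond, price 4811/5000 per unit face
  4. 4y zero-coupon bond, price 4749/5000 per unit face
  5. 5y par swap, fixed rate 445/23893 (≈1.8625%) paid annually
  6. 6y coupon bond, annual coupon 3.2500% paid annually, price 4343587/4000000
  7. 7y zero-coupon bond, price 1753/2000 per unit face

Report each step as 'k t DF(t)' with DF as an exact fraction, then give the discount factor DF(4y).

1 1 4939/5000
2 2 4839/5000
3 3 4811/5000
4 4 4749/5000
5 5 911/1000
6 6 9013/10000
7 7 1753/2000
DF(4y) = 4749/5000 ≈ 0.949800

step 1 [1y] bond c/1=11/200: DF=(1042129/1000000 − 11/200·(0))/(1+11/200) = 4939/5000 ≈ 0.987800
step 2 [2y] bond c/1=7/100: DF=(276173/250000 − 7/100·(0.987800))/(1+7/100) = 4839/5000 ≈ 0.967800
step 3 [3y] zero: DF = P = 4811/5000 ≈ 0.962200
step 4 [4y] zero: DF = P = 4749/5000 ≈ 0.949800
step 5 [5y] swap r/1=445/23893: DF=(1 − 445/23893·(0.987800+0.967800+0.962200+0.949800))/(1+445/23893) = 911/1000 ≈ 0.911000
step 6 [6y] bond c/1=13/400: DF=(4343587/4000000 − 13/400·(0.987800+0.967800+0.962200+0.949800+0.911000))/(1+13/400) = 9013/10000 ≈ 0.901300
step 7 [7y] zero: DF = P = 1753/2000 ≈ 0.876500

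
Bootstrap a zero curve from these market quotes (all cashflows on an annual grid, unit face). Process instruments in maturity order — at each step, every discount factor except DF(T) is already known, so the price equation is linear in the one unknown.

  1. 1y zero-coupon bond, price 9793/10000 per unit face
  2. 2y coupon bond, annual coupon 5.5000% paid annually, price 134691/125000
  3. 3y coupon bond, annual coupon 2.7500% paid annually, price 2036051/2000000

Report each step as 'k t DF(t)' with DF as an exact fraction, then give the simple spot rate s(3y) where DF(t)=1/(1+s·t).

step 1 [1y] zero: DF = P = 9793/10000 ≈ 0.979300
step 2 [2y] bond c/1=11/200: DF=(134691/125000 − 11/200·(0.979300))/(1+11/200) = 9703/10000 ≈ 0.970300
step 3 [3y] bond c/1=11/400: DF=(2036051/2000000 − 11/400·(0.979300+0.970300))/(1+11/400) = 4693/5000 ≈ 0.938600

1 1 9793/10000
2 2 9703/10000
3 3 4693/5000
s(3y) = (1/(4693/5000) − 1)/(3) = 307/14079 ≈ 2.1806%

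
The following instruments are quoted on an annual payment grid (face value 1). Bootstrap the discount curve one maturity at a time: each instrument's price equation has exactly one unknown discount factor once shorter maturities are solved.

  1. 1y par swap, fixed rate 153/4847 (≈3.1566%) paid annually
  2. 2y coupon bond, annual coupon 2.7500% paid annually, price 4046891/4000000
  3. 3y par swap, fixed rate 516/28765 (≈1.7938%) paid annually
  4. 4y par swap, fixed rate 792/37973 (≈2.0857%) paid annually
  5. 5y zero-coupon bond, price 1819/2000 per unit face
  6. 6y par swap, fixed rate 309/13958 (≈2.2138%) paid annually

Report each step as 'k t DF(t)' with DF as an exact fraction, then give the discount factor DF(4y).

1 1 4847/5000
2 2 9587/10000
3 3 2371/2500
4 4 1151/1250
5 5 1819/2000
6 6 2191/2500
DF(4y) = 1151/1250 ≈ 0.920800

step 1 [1y] swap r/1=153/4847: DF=(1 − 153/4847·(0))/(1+153/4847) = 4847/5000 ≈ 0.969400
step 2 [2y] bond c/1=11/400: DF=(4046891/4000000 − 11/400·(0.969400))/(1+11/400) = 9587/10000 ≈ 0.958700
step 3 [3y] swap r/1=516/28765: DF=(1 − 516/28765·(0.969400+0.958700))/(1+516/28765) = 2371/2500 ≈ 0.948400
step 4 [4y] swap r/1=792/37973: DF=(1 − 792/37973·(0.969400+0.958700+0.948400))/(1+792/37973) = 1151/1250 ≈ 0.920800
step 5 [5y] zero: DF = P = 1819/2000 ≈ 0.909500
step 6 [6y] swap r/1=309/13958: DF=(1 − 309/13958·(0.969400+0.958700+0.948400+0.920800+0.909500))/(1+309/13958) = 2191/2500 ≈ 0.876400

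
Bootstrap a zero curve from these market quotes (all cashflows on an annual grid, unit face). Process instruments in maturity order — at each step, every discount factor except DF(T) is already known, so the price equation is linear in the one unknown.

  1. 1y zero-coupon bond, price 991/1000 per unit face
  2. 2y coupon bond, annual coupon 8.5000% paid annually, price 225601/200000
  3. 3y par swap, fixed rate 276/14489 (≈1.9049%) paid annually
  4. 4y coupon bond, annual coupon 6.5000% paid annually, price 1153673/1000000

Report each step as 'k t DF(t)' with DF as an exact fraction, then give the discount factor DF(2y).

step 1 [1y] zero: DF = P = 991/1000 ≈ 0.991000
step 2 [2y] bond c/1=17/200: DF=(225601/200000 − 17/200·(0.991000))/(1+17/200) = 481/500 ≈ 0.962000
step 3 [3y] swap r/1=276/14489: DF=(1 − 276/14489·(0.991000+0.962000))/(1+276/14489) = 1181/1250 ≈ 0.944800
step 4 [4y] bond c/1=13/200: DF=(1153673/1000000 − 13/200·(0.991000+0.962000+0.944800))/(1+13/200) = 1133/1250 ≈ 0.906400

1 1 991/1000
2 2 481/500
3 3 1181/1250
4 4 1133/1250
DF(2y) = 481/500 ≈ 0.962000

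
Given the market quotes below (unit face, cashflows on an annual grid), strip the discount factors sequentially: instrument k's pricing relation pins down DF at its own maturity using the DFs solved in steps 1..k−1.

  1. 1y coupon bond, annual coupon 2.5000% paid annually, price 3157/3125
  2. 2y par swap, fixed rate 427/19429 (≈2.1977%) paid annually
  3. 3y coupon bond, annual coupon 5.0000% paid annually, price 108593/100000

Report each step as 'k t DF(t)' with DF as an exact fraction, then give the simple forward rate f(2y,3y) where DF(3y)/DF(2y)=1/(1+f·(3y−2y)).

1 1 616/625
2 2 9573/10000
3 3 9417/10000
f(2y,3y) = ((9573/10000)/(9417/10000) − 1)/(1) = 52/3139 ≈ 1.6566%

step 1 [1y] bond c/1=1/40: DF=(3157/3125 − 1/40·(0))/(1+1/40) = 616/625 ≈ 0.985600
step 2 [2y] swap r/1=427/19429: DF=(1 − 427/19429·(0.985600))/(1+427/19429) = 9573/10000 ≈ 0.957300
step 3 [3y] bond c/1=1/20: DF=(108593/100000 − 1/20·(0.985600+0.957300))/(1+1/20) = 9417/10000 ≈ 0.941700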